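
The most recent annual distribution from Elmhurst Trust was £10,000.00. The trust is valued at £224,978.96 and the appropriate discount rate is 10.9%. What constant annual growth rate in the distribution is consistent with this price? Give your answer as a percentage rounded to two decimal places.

6.18%

P = D₀(1+g)/(r−g) ⇒ P(r−g) = D₀(1+g) ⇒ g(P+D₀) = P·r − D₀
g = (P·r − D₀)/(P + D₀) = (£224,978.96×0.109 − £10,000.00) / (£224,978.96 + £10,000.00) = 0.061804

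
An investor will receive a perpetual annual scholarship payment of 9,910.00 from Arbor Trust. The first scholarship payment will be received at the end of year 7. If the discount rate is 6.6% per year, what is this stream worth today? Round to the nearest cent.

102326.12

Value at end of year 6: C / r = 9,910.00 / 0.066 = 150,151.5152
Discount to today: PV = 150,151.5152 / (1 + 0.066)^6 = 150,151.5152 / 1.467382 = 102,326.12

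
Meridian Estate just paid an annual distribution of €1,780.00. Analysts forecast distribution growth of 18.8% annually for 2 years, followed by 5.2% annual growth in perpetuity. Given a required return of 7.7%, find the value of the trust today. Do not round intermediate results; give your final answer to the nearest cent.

D_1 = 2114.64000
D_2 = 2512.19232
Terminal value at year 2: TV = D_2×(1+g_2)/(r−g_2) = 2642.82632/0.025 = 105713.05283
P_0 = D_1/(1+r)^1 + D_2/(1+r)^2 + TV/(1+r)^2
    = 1963.45404 + 2165.81560 + 91137.52034 = 95266.78997

€95266.79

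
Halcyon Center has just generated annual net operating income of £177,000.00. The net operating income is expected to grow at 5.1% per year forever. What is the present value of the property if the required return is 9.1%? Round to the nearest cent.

£4650675.00

D₁ = D₀ × (1 + g) = £177,000.00 × 1.051 = £186,027.0000
Growing perpetuity: P = D₁ / (r − g) = £186,027.0000 / (0.091 − 0.051) = £4,650,675.00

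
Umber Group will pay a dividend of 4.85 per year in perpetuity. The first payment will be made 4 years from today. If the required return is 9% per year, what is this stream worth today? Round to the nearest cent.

41.61

Value at end of year 3: C / r = 4.85 / 0.09 = 53.8889
Discount to today: PV = 53.8889 / (1 + 0.09)^3 = 53.8889 / 1.295029 = 41.61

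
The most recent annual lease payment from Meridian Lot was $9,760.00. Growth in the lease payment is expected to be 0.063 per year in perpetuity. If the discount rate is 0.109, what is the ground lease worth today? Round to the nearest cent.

$225540.87

D₁ = D₀ × (1 + g) = $9,760.00 × 1.063 = $10,374.8800
Growing perpetuity: P = D₁ / (r − g) = $10,374.8800 / (0.109 − 0.063) = $225,540.87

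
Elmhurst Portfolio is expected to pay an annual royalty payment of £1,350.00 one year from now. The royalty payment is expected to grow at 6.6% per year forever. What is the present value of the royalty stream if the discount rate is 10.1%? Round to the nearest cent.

£38571.43

Growing perpetuity: P = D₁ / (r − g) = £1,350.0000 / (0.101 − 0.066) = £38,571.43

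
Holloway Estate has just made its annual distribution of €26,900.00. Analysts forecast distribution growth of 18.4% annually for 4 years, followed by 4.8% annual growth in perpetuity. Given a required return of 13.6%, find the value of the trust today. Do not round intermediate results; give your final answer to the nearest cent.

€497485.04

D_1 = 31849.60000
D_2 = 37709.92640
D_3 = 44648.55286
D_4 = 52863.88658
Terminal value at year 4: TV = D_4×(1+g_2)/(r−g_2) = 55401.35314/0.088 = 629560.83113
P_0 = D_1/(1+r)^1 + D_2/(1+r)^2 + D_3/(1+r)^3 + D_4/(1+r)^4 + TV/(1+r)^4
    = 28036.61972 + 29221.26562 + 30455.96699 + 31742.83883 + 378028.35335 = 497485.04450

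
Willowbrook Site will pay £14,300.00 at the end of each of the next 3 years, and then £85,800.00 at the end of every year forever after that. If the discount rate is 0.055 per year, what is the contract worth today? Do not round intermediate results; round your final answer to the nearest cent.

£1367097.76

PV of 3-year annuity: £14,300.00 × [1 − (1+0.055)^−3] / 0.055 = 38580.44731
Perpetuity value at year 3: £85,800.00 / 0.055 = 1560000.00000
PV of perpetuity: 1560000.00000 / (1+0.055)^3 = 1328517.31613
Total PV = 38580.44731 + 1328517.31613 = 1367097.76344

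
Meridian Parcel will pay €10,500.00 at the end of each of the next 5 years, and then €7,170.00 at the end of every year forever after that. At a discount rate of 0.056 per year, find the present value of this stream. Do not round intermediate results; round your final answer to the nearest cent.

€142216.85

PV of 5-year annuity: €10,500.00 × [1 − (1+0.056)^−5] / 0.056 = 44715.29748
Perpetuity value at year 5: €7,170.00 / 0.056 = 128035.71429
PV of perpetuity: 128035.71429 / (1+0.056)^5 = 97501.55401
Total PV = 44715.29748 + 97501.55401 = 142216.85149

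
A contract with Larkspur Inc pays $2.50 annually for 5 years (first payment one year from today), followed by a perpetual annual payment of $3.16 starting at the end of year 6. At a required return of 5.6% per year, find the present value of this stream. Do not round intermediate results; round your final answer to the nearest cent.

$53.62

PV of 5-year annuity: $2.50 × [1 − (1+0.056)^−5] / 0.056 = 10.64650
Perpetuity value at year 5: $3.16 / 0.056 = 56.42857
PV of perpetuity: 56.42857 / (1+0.056)^5 = 42.97140
Total PV = 10.64650 + 42.97140 = 53.61790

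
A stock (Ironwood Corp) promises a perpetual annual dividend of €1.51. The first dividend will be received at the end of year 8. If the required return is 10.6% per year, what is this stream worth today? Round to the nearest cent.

Value at end of year 7: C / r = €1.51 / 0.106 = €14.2453
Discount to today: PV = €14.2453 / (1 + 0.106)^7 = €14.2453 / 2.024351 = €7.04

€7.04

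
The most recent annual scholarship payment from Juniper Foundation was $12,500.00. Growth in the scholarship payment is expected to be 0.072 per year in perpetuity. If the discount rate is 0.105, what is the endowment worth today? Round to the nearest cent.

D₁ = D₀ × (1 + g) = $12,500.00 × 1.072 = $13,400.0000
Growing perpetuity: P = D₁ / (r − g) = $13,400.0000 / (0.105 − 0.072) = $406,060.61

$406060.61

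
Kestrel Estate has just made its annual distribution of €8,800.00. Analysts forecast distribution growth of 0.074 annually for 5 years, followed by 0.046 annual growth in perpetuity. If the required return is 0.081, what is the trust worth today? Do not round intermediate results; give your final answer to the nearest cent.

D_1 = 9451.20000
D_2 = 10150.58880
D_3 = 10901.73237
D_4 = 11708.46057
D_5 = 12574.88665
Terminal value at year 5: TV = D_5×(1+g_2)/(r−g_2) = 13153.33143/0.035 = 375809.46956
P_0 = D_1/(1+r)^1 + D_2/(1+r)^2 + D_3/(1+r)^3 + D_4/(1+r)^4 + D_5/(1+r)^5 + TV/(1+r)^5
    = 8743.01573 + 8686.40045 + 8630.15179 + 8574.26737 + 8518.74482 + 254588.77382 = 297741.35399

€297741.35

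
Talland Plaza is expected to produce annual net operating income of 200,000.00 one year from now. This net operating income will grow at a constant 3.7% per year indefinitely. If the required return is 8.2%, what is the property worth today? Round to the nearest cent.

4444444.44

Growing perpetuity: P = D₁ / (r − g) = 200,000.0000 / (0.082 − 0.037) = 4,444,444.44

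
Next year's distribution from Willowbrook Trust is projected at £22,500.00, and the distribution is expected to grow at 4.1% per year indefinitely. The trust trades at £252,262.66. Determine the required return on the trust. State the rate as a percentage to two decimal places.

P = D₁/(r − g) ⇒ r = D₁/P + g = £22,500.0000/£252,262.66 + 0.041 = 0.089193 + 0.041 = 0.130193

13.02%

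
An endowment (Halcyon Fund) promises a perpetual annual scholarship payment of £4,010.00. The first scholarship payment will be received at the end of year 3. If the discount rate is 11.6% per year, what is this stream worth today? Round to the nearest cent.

Value at end of year 2: C / r = £4,010.00 / 0.116 = £34,568.9655
Discount to today: PV = £34,568.9655 / (1 + 0.116)^2 = £34,568.9655 / 1.245456 = £27,756.07

£27756.07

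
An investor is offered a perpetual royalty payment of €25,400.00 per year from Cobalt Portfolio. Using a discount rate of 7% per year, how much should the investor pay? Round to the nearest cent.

€362857.14

Level perpetuity: PV = C / r = €25,400.00 / 0.07 = €362,857.14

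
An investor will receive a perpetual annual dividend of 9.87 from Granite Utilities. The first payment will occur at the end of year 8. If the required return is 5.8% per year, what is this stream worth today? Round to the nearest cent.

Value at end of year 7: C / r = 9.87 / 0.058 = 170.1724
Discount to today: PV = 170.1724 / (1 + 0.058)^7 = 170.1724 / 1.483883 = 114.68

114.68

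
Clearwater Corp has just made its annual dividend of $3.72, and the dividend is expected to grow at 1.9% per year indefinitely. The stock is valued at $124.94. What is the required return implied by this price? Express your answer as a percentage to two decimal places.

4.93%

D₁ = $3.72 × 1.019 = $3.7907
P = D₁/(r − g) ⇒ r = D₁/P + g = $3.7907/$124.94 + 0.019 = 0.030340 + 0.019 = 0.049340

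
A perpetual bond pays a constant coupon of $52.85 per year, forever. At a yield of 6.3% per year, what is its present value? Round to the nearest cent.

Level perpetuity: PV = C / r = $52.85 / 0.063 = $838.89

$838.89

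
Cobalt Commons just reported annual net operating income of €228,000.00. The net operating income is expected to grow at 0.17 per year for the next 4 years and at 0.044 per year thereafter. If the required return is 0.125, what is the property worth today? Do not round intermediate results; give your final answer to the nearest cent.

€4444745.90

D_1 = 266760.00000
D_2 = 312109.20000
D_3 = 365167.76400
D_4 = 427246.28388
Terminal value at year 4: TV = D_4×(1+g_2)/(r−g_2) = 446045.12037/0.081 = 5506729.88112
P_0 = D_1/(1+r)^1 + D_2/(1+r)^2 + D_3/(1+r)^3 + D_4/(1+r)^4 + TV/(1+r)^4
    = 237120.00000 + 246604.80000 + 256468.99200 + 266727.75168 + 3437824.35499 = 4444745.89867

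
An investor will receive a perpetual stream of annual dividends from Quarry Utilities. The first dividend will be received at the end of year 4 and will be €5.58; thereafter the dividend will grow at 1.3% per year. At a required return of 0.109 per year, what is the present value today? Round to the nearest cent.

Value at end of year 3: C₁ / (r − g) = €5.58 / (0.109 − 0.013) = €58.1250
Discount to today: PV = €58.1250 / (1 + 0.109)^3 = €58.1250 / 1.363938 = €42.62

€42.62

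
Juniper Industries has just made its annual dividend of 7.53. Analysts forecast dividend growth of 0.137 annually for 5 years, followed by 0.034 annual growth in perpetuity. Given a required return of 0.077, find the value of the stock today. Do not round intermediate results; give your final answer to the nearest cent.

D_1 = 8.56161
D_2 = 9.73455
D_3 = 11.06818
D_4 = 12.58453
D_5 = 14.30861
Terminal value at year 5: TV = D_5×(1+g_2)/(r−g_2) = 14.79510/0.043 = 344.07204
P_0 = D_1/(1+r)^1 + D_2/(1+r)^2 + D_3/(1+r)^3 + D_4/(1+r)^4 + D_5/(1+r)^5 + TV/(1+r)^5
    = 7.94950 + 8.39237 + 8.85991 + 9.35350 + 9.87458 + 237.44929 = 281.87914

281.88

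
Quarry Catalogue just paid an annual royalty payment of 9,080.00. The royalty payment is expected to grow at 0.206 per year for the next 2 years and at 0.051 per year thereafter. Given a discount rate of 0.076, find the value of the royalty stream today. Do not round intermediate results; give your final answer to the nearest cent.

501116.76

D_1 = 10950.48000
D_2 = 13206.27888
Terminal value at year 2: TV = D_2×(1+g_2)/(r−g_2) = 13879.79910/0.025 = 555191.96412
P_0 = D_1/(1+r)^1 + D_2/(1+r)^2 + TV/(1+r)^2
    = 10177.02602 + 11406.59236 + 479533.14295 = 501116.76134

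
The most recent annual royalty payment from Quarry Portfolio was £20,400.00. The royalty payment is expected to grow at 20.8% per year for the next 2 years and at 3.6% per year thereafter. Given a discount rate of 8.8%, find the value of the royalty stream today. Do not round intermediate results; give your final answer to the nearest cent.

£548826.92

D_1 = 24643.20000
D_2 = 29768.98560
Terminal value at year 2: TV = D_2×(1+g_2)/(r−g_2) = 30840.66908/0.052 = 593089.79003
P_0 = D_1/(1+r)^1 + D_2/(1+r)^2 + TV/(1+r)^2
    = 22650.00000 + 25148.16176 + 501028.76131 = 548826.92308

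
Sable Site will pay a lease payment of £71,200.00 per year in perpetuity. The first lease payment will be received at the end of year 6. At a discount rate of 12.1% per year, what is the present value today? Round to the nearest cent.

£332404.24

Value at end of year 5: C / r = £71,200.00 / 0.121 = £588,429.7521
Discount to today: PV = £588,429.7521 / (1 + 0.121)^5 = £588,429.7521 / 1.770223 = £332,404.24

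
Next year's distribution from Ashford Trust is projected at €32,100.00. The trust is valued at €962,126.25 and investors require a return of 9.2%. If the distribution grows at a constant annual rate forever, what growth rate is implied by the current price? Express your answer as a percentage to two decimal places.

5.86%

P = D₁/(r−g) ⇒ g = r − D₁/P = 0.092 − €32,100.00/€962,126.25 = 0.058636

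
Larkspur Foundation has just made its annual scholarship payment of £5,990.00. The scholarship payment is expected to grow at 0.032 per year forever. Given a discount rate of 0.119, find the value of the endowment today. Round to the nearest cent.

£71053.79

D₁ = D₀ × (1 + g) = £5,990.00 × 1.032 = £6,181.6800
Growing perpetuity: P = D₁ / (r − g) = £6,181.6800 / (0.119 − 0.032) = £71,053.79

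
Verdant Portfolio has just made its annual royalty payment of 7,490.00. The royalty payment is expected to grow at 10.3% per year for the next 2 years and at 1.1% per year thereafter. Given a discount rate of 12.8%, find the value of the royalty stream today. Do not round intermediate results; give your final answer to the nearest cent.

76369.90

D_1 = 8261.47000
D_2 = 9112.40141
Terminal value at year 2: TV = D_2×(1+g_2)/(r−g_2) = 9212.63783/0.117 = 78740.49424
P_0 = D_1/(1+r)^1 + D_2/(1+r)^2 + TV/(1+r)^2
    = 7323.99823 + 7161.67557 + 61884.22224 = 76369.89604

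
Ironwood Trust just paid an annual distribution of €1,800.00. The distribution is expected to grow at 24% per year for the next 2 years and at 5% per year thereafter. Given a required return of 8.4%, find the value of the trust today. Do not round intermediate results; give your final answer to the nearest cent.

D_1 = 2232.00000
D_2 = 2767.68000
Terminal value at year 2: TV = D_2×(1+g_2)/(r−g_2) = 2906.06400/0.034 = 85472.47059
P_0 = D_1/(1+r)^1 + D_2/(1+r)^2 + TV/(1+r)^2
    = 2059.04059 + 2355.36008 + 72739.06145 = 77153.46212

€77153.46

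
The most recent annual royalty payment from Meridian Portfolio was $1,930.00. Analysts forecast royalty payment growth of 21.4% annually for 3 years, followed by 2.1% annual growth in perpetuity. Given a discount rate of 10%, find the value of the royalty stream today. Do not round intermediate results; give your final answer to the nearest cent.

$40605.21

D_1 = 2343.02000
D_2 = 2844.42628
D_3 = 3453.13350
Terminal value at year 3: TV = D_3×(1+g_2)/(r−g_2) = 3525.64931/0.079 = 44628.47225
P_0 = D_1/(1+r)^1 + D_2/(1+r)^2 + D_3/(1+r)^3 + TV/(1+r)^3
    = 2130.01818 + 2350.76552 + 2594.39031 + 33530.03174 = 40605.20575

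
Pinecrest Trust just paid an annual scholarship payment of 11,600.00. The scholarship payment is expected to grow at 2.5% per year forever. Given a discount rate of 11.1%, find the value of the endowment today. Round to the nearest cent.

D₁ = D₀ × (1 + g) = 11,600.00 × 1.025 = 11,890.0000
Growing perpetuity: P = D₁ / (r − g) = 11,890.0000 / (0.111 − 0.025) = 138,255.81

138255.81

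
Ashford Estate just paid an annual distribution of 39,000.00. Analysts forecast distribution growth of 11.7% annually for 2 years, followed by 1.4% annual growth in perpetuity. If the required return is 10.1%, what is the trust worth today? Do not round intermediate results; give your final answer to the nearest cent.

547567.54

D_1 = 43563.00000
D_2 = 48659.87100
Terminal value at year 2: TV = D_2×(1+g_2)/(r−g_2) = 49341.10919/0.087 = 567139.18614
P_0 = D_1/(1+r)^1 + D_2/(1+r)^2 + TV/(1+r)^2
    = 39566.75749 + 40141.75124 + 467859.03174 = 547567.54048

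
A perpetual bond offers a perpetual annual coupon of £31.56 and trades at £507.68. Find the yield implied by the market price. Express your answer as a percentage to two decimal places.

P = C/r ⇒ r = C/P = £31.56/£507.68 = 0.062165

6.22%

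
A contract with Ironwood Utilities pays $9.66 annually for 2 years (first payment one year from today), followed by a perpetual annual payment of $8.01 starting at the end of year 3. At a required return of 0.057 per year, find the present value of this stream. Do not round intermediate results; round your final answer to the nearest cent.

$143.56

PV of 2-year annuity: $9.66 × [1 − (1+0.057)^−2] / 0.057 = 17.78531
Perpetuity value at year 2: $8.01 / 0.057 = 140.52632
PV of perpetuity: 140.52632 / (1+0.057)^2 = 125.77887
Total PV = 17.78531 + 125.77887 = 143.56418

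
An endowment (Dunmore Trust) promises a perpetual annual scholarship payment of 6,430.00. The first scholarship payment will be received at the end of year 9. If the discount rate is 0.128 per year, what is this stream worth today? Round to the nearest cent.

Value at end of year 8: C / r = 6,430.00 / 0.128 = 50,234.3750
Discount to today: PV = 50,234.3750 / (1 + 0.128)^8 = 50,234.3750 / 2.621035 = 19,165.86

19165.86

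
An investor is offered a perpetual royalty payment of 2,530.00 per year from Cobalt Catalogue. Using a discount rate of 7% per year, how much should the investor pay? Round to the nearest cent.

36142.86

Level perpetuity: PV = C / r = 2,530.00 / 0.07 = 36,142.86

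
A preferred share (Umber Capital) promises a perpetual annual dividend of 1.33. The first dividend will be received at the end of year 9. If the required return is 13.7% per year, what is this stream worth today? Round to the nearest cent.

Value at end of year 8: C / r = 1.33 / 0.137 = 9.7080
Discount to today: PV = 9.7080 / (1 + 0.137)^8 = 9.7080 / 2.793082 = 3.48

3.48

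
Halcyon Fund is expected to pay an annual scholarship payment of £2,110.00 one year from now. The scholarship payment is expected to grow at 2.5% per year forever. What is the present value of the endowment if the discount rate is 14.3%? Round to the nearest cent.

£17881.36

Growing perpetuity: P = D₁ / (r − g) = £2,110.0000 / (0.143 − 0.025) = £17,881.36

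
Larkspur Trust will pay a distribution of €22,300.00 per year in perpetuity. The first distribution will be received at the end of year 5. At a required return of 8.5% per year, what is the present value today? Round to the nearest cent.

Value at end of year 4: C / r = €22,300.00 / 0.085 = €262,352.9412
Discount to today: PV = €262,352.9412 / (1 + 0.085)^4 = €262,352.9412 / 1.385859 = €189,307.14

€189307.14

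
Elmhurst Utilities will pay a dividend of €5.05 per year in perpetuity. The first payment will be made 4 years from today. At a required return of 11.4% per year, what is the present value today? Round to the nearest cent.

Value at end of year 3: C / r = €5.05 / 0.114 = €44.2982
Discount to today: PV = €44.2982 / (1 + 0.114)^3 = €44.2982 / 1.382470 = €32.04

€32.04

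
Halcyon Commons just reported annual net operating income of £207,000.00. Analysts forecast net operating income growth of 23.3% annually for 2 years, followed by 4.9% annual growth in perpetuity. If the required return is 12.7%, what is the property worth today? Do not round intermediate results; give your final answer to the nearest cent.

£3806427.79

D_1 = 255231.00000
D_2 = 314699.82300
Terminal value at year 2: TV = D_2×(1+g_2)/(r−g_2) = 330120.11433/0.078 = 4232309.15804
P_0 = D_1/(1+r)^1 + D_2/(1+r)^2 + TV/(1+r)^2
    = 226469.38776 + 247769.96903 + 3332188.42971 = 3806427.78650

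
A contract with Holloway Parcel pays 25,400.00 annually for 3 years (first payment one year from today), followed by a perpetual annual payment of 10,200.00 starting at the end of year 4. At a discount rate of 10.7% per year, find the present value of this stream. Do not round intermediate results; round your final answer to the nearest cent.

132666.24

PV of 3-year annuity: 25,400.00 × [1 − (1+0.107)^−3] / 0.107 = 62395.65752
Perpetuity value at year 3: 10,200.00 / 0.107 = 95327.10280
PV of perpetuity: 95327.10280 / (1+0.107)^3 = 70270.57892
Total PV = 62395.65752 + 70270.57892 = 132666.23644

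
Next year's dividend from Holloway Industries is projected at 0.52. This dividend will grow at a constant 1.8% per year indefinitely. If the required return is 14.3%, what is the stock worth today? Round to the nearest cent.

Growing perpetuity: P = D₁ / (r − g) = 0.5200 / (0.143 − 0.018) = 4.16

4.16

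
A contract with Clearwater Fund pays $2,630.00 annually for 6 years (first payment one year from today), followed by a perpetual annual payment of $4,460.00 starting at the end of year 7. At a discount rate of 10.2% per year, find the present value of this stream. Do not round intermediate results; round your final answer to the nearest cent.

PV of 6-year annuity: $2,630.00 × [1 − (1+0.102)^−6] / 0.102 = 11387.51246
Perpetuity value at year 6: $4,460.00 / 0.102 = 43725.49020
PV of perpetuity: 43725.49020 / (1+0.102)^6 = 24414.34739
Total PV = 11387.51246 + 24414.34739 = 35801.85985

$35801.86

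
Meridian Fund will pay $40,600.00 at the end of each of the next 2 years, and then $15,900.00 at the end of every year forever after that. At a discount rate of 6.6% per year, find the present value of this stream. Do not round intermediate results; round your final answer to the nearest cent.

PV of 2-year annuity: $40,600.00 × [1 − (1+0.066)^−2] / 0.066 = 73814.54403
Perpetuity value at year 2: $15,900.00 / 0.066 = 240909.09091
PV of perpetuity: 240909.09091 / (1+0.066)^2 = 212001.42465
Total PV = 73814.54403 + 212001.42465 = 285815.96868

$285815.97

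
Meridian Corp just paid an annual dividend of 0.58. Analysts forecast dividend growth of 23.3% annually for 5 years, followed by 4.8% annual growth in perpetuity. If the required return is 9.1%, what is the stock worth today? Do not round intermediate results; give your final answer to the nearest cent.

D_1 = 0.71514
D_2 = 0.88177
D_3 = 1.08722
D_4 = 1.34054
D_5 = 1.65289
Terminal value at year 5: TV = D_5×(1+g_2)/(r−g_2) = 1.73223/0.043 = 40.28434
P_0 = D_1/(1+r)^1 + D_2/(1+r)^2 + D_3/(1+r)^3 + D_4/(1+r)^4 + D_5/(1+r)^5 + TV/(1+r)^5
    = 0.65549 + 0.74081 + 0.83723 + 0.94620 + 1.06935 + 26.06228 = 30.31135

30.31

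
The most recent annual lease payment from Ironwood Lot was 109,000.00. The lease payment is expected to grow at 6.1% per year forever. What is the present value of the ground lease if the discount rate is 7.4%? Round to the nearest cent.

8896076.92

D₁ = D₀ × (1 + g) = 109,000.00 × 1.061 = 115,649.0000
Growing perpetuity: P = D₁ / (r − g) = 115,649.0000 / (0.074 − 0.061) = 8,896,076.92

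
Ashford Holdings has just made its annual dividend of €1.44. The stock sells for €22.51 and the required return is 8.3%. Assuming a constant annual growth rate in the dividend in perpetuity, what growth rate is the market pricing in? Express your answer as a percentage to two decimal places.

P = D₀(1+g)/(r−g) ⇒ P(r−g) = D₀(1+g) ⇒ g(P+D₀) = P·r − D₀
g = (P·r − D₀)/(P + D₀) = (€22.51×0.083 − €1.44) / (€22.51 + €1.44) = 0.017884

1.79%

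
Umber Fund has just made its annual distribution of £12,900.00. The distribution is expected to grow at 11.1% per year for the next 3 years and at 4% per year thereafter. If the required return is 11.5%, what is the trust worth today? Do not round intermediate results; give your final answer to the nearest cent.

D_1 = 14331.90000
D_2 = 15922.74090
D_3 = 17690.16514
Terminal value at year 3: TV = D_3×(1+g_2)/(r−g_2) = 18397.77175/0.075 = 245303.62327
P_0 = D_1/(1+r)^1 + D_2/(1+r)^2 + D_3/(1+r)^3 + TV/(1+r)^3
    = 12853.72197 + 12807.60997 + 12761.66338 + 176961.73225 = 215384.72757

£215384.73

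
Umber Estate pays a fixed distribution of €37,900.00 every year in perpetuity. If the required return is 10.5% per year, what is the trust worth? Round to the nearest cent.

Level perpetuity: PV = C / r = €37,900.00 / 0.105 = €360,952.38

€360952.38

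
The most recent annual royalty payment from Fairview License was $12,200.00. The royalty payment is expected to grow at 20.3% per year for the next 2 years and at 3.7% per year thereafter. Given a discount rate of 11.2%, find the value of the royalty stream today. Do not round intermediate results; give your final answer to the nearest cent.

$224900.42

D_1 = 14676.60000
D_2 = 17655.94980
Terminal value at year 2: TV = D_2×(1+g_2)/(r−g_2) = 18309.21994/0.075 = 244122.93257
P_0 = D_1/(1+r)^1 + D_2/(1+r)^2 + TV/(1+r)^2
    = 13198.38129 + 14278.46466 + 197423.57131 = 224900.41727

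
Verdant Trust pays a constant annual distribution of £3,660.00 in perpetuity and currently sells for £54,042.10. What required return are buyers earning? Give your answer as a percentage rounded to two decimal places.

P = C/r ⇒ r = C/P = £3,660.00/£54,042.10 = 0.067725

6.77%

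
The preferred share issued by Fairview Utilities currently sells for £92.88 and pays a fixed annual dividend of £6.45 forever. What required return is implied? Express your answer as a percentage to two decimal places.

P = C/r ⇒ r = C/P = £6.45/£92.88 = 0.069444

6.94%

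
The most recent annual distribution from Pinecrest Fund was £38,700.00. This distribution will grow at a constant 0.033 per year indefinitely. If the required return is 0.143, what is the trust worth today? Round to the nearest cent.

£363428.18

D₁ = D₀ × (1 + g) = £38,700.00 × 1.033 = £39,977.1000
Growing perpetuity: P = D₁ / (r − g) = £39,977.1000 / (0.143 − 0.033) = £363,428.18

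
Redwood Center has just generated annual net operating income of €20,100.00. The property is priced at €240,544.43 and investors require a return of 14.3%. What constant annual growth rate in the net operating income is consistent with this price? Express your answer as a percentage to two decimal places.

P = D₀(1+g)/(r−g) ⇒ P(r−g) = D₀(1+g) ⇒ g(P+D₀) = P·r − D₀
g = (P·r − D₀)/(P + D₀) = (€240,544.43×0.143 − €20,100.00) / (€240,544.43 + €20,100.00) = 0.054856

5.49%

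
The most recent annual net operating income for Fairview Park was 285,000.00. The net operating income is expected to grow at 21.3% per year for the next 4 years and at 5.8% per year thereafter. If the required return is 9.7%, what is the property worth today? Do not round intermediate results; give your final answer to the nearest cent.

D_1 = 345705.00000
D_2 = 419340.16500
D_3 = 508659.62014
D_4 = 617004.11924
Terminal value at year 4: TV = D_4×(1+g_2)/(r−g_2) = 652790.35815/0.039 = 16738214.31158
P_0 = D_1/(1+r)^1 + D_2/(1+r)^2 + D_3/(1+r)^3 + D_4/(1+r)^4 + TV/(1+r)^4
    = 315136.73655 + 348460.22009 + 385307.42659 + 426050.96486 + 11557997.96989 = 13032953.31799

13032953.32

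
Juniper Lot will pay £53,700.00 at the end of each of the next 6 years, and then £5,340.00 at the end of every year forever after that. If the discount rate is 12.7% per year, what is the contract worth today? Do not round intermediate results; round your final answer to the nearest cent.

PV of 6-year annuity: £53,700.00 × [1 − (1+0.127)^−6] / 0.127 = 216473.90952
Perpetuity value at year 6: £5,340.00 / 0.127 = 42047.24409
PV of perpetuity: 42047.24409 / (1+0.127)^6 = 20520.78829
Total PV = 216473.90952 + 20520.78829 = 236994.69780

£236994.70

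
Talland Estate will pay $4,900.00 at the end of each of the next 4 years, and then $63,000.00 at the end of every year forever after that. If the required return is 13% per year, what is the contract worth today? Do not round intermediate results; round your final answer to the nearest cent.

$311798.60

PV of 4-year annuity: $4,900.00 × [1 − (1+0.13)^−4] / 0.13 = 14574.90950
Perpetuity value at year 4: $63,000.00 / 0.13 = 484615.38462
PV of perpetuity: 484615.38462 / (1+0.13)^4 = 297223.69111
Total PV = 14574.90950 + 297223.69111 = 311798.60060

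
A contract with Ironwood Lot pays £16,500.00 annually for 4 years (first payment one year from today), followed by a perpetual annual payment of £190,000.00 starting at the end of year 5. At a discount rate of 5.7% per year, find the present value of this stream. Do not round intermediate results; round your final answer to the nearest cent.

£2727984.43

PV of 4-year annuity: £16,500.00 × [1 − (1+0.057)^−4] / 0.057 = 57569.20380
Perpetuity value at year 4: £190,000.00 / 0.057 = 3333333.33333
PV of perpetuity: 3333333.33333 / (1+0.057)^4 = 2670415.22893
Total PV = 57569.20380 + 2670415.22893 = 2727984.43273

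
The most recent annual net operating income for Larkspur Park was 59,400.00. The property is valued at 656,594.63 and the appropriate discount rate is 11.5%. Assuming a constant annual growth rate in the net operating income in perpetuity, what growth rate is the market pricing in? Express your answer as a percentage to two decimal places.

2.25%

P = D₀(1+g)/(r−g) ⇒ P(r−g) = D₀(1+g) ⇒ g(P+D₀) = P·r − D₀
g = (P·r − D₀)/(P + D₀) = (656,594.63×0.115 − 59,400.00) / (656,594.63 + 59,400.00) = 0.022498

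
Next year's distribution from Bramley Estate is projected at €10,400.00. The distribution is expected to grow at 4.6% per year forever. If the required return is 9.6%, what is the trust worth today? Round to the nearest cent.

€208000.00

Growing perpetuity: P = D₁ / (r − g) = €10,400.0000 / (0.096 − 0.046) = €208,000.00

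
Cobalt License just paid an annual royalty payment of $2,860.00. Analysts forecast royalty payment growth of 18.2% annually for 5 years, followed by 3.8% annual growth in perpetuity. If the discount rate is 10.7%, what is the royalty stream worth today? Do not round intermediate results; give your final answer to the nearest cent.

$77195.04

D_1 = 3380.52000
D_2 = 3995.77464
D_3 = 4723.00562
D_4 = 5582.59265
D_5 = 6598.62451
Terminal value at year 5: TV = D_5×(1+g_2)/(r−g_2) = 6849.37224/0.069 = 99266.26437
P_0 = D_1/(1+r)^1 + D_2/(1+r)^2 + D_3/(1+r)^3 + D_4/(1+r)^4 + D_5/(1+r)^5 + TV/(1+r)^5
    = 3053.76694 + 3260.66172 + 3481.57376 + 3717.45274 + 3969.31268 + 59712.26900 = 77195.03683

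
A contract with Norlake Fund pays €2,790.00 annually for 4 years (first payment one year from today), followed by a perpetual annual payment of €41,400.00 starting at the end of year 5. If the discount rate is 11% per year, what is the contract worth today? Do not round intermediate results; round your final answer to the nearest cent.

PV of 4-year annuity: €2,790.00 × [1 − (1+0.11)^−4] / 0.11 = 8655.82347
Perpetuity value at year 4: €41,400.00 / 0.11 = 376363.63636
PV of perpetuity: 376363.63636 / (1+0.11)^4 = 247922.38481
Total PV = 8655.82347 + 247922.38481 = 256578.20829

€256578.21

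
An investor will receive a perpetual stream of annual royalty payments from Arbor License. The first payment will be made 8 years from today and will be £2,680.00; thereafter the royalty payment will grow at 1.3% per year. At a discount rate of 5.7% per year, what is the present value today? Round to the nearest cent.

Value at end of year 7: C₁ / (r − g) = £2,680.00 / (0.057 − 0.013) = £60,909.0909
Discount to today: PV = £60,909.0909 / (1 + 0.057)^7 = £60,909.0909 / 1.474093 = £41,319.70

£41319.70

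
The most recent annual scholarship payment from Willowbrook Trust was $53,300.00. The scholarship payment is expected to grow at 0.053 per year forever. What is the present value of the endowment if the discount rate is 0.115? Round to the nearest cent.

$905240.32

D₁ = D₀ × (1 + g) = $53,300.00 × 1.053 = $56,124.9000
Growing perpetuity: P = D₁ / (r − g) = $56,124.9000 / (0.115 − 0.053) = $905,240.32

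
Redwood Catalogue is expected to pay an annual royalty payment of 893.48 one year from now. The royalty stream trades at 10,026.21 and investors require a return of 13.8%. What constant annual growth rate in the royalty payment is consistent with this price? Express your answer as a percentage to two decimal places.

4.89%

P = D₁/(r−g) ⇒ g = r − D₁/P = 0.138 − 893.48/10,026.21 = 0.048886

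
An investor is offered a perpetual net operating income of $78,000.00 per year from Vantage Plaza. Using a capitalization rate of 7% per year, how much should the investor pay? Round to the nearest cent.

$1114285.71

Level perpetuity: PV = C / r = $78,000.00 / 0.07 = $1,114,285.71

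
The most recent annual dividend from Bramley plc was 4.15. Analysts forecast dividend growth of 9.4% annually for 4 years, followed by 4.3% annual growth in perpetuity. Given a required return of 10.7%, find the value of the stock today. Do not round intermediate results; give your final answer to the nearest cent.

80.63

D_1 = 4.54010
D_2 = 4.96687
D_3 = 5.43376
D_4 = 5.94453
Terminal value at year 4: TV = D_4×(1+g_2)/(r−g_2) = 6.20014/0.064 = 96.87723
P_0 = D_1/(1+r)^1 + D_2/(1+r)^2 + D_3/(1+r)^3 + D_4/(1+r)^4 + TV/(1+r)^4
    = 4.10126 + 4.05310 + 4.00550 + 3.95847 + 64.51062 = 80.62896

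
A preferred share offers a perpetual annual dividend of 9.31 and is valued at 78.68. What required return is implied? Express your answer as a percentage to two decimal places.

P = C/r ⇒ r = C/P = 9.31/78.68 = 0.118327

11.83%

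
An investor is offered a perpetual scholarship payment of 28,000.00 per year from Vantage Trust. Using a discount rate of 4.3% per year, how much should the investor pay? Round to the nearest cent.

Level perpetuity: PV = C / r = 28,000.00 / 0.043 = 651,162.79

651162.79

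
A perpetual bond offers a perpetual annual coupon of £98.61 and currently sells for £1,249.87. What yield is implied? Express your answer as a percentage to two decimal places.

P = C/r ⇒ r = C/P = £98.61/£1,249.87 = 0.078896

7.89%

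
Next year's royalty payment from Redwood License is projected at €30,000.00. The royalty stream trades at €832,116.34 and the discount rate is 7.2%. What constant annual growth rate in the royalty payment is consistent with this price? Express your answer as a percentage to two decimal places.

P = D₁/(r−g) ⇒ g = r − D₁/P = 0.072 − €30,000.00/€832,116.34 = 0.035947

3.59%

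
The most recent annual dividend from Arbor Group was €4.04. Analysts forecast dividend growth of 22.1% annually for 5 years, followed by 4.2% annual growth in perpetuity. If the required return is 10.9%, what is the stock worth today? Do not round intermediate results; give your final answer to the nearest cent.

€128.86

D_1 = 4.93284
D_2 = 6.02300
D_3 = 7.35408
D_4 = 8.97933
D_5 = 10.96376
Terminal value at year 5: TV = D_5×(1+g_2)/(r−g_2) = 11.42424/0.067 = 170.51108
P_0 = D_1/(1+r)^1 + D_2/(1+r)^2 + D_3/(1+r)^3 + D_4/(1+r)^4 + D_5/(1+r)^5 + TV/(1+r)^5
    = 4.44801 + 4.89722 + 5.39180 + 5.93633 + 6.53585 + 101.64707 = 128.85627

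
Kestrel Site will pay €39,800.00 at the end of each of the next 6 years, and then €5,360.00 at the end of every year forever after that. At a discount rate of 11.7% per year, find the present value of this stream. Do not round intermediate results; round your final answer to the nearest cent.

€188620.14

PV of 6-year annuity: €39,800.00 × [1 − (1+0.117)^−6] / 0.117 = 165033.83313
Perpetuity value at year 6: €5,360.00 / 0.117 = 45811.96581
PV of perpetuity: 45811.96581 / (1+0.117)^6 = 23586.30386
Total PV = 165033.83313 + 23586.30386 = 188620.13700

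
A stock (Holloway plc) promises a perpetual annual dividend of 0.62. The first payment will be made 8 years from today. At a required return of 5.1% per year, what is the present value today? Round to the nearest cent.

8.58

Value at end of year 7: C / r = 0.62 / 0.051 = 12.1569
Discount to today: PV = 12.1569 / (1 + 0.051)^7 = 12.1569 / 1.416508 = 8.58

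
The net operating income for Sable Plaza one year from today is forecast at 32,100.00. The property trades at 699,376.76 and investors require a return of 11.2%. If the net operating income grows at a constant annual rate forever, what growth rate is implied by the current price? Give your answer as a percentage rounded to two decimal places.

6.61%

P = D₁/(r−g) ⇒ g = r − D₁/P = 0.112 − 32,100.00/699,376.76 = 0.066102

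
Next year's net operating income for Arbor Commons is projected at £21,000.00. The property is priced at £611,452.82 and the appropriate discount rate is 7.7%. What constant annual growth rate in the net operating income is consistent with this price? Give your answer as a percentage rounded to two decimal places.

P = D₁/(r−g) ⇒ g = r − D₁/P = 0.077 − £21,000.00/£611,452.82 = 0.042656

4.27%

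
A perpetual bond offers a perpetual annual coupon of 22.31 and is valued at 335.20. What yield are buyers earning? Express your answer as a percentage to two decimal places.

6.66%

P = C/r ⇒ r = C/P = 22.31/335.20 = 0.066557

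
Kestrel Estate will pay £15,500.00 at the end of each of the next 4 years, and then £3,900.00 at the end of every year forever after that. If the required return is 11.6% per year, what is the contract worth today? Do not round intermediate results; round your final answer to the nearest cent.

PV of 4-year annuity: £15,500.00 × [1 − (1+0.116)^−4] / 0.116 = 47478.29697
Perpetuity value at year 4: £3,900.00 / 0.116 = 33620.68966
PV of perpetuity: 33620.68966 / (1+0.116)^4 = 21674.53751
Total PV = 47478.29697 + 21674.53751 = 69152.83448

£69152.83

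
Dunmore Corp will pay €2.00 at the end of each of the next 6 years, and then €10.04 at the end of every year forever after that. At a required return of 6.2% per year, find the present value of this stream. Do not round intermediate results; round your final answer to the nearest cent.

€122.65

PV of 6-year annuity: €2.00 × [1 − (1+0.062)^−6] / 0.062 = 9.77315
Perpetuity value at year 6: €10.04 / 0.062 = 161.93548
PV of perpetuity: 161.93548 / (1+0.062)^6 = 112.87426
Total PV = 9.77315 + 112.87426 = 122.64741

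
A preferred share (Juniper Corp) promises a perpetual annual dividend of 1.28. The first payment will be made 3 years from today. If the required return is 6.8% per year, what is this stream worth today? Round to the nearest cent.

Value at end of year 2: C / r = 1.28 / 0.068 = 18.8235
Discount to today: PV = 18.8235 / (1 + 0.068)^2 = 18.8235 / 1.140624 = 16.50

16.50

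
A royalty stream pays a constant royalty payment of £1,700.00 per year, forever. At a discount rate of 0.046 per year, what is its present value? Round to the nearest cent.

£36956.52

Level perpetuity: PV = C / r = £1,700.00 / 0.046 = £36,956.52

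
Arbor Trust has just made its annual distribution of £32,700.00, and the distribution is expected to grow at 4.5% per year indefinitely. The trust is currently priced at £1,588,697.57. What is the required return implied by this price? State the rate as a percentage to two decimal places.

D₁ = £32,700.00 × 1.045 = £34,171.5000
P = D₁/(r − g) ⇒ r = D₁/P + g = £34,171.5000/£1,588,697.57 + 0.045 = 0.021509 + 0.045 = 0.066509

6.65%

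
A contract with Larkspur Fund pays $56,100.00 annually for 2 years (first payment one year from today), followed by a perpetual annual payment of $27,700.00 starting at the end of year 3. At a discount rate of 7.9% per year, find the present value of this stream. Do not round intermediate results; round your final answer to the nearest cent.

$401347.15

PV of 2-year annuity: $56,100.00 × [1 − (1+0.079)^−2] / 0.079 = 100178.48538
Perpetuity value at year 2: $27,700.00 / 0.079 = 350632.91139
PV of perpetuity: 350632.91139 / (1+0.079)^2 = 301168.66816
Total PV = 100178.48538 + 301168.66816 = 401347.15355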